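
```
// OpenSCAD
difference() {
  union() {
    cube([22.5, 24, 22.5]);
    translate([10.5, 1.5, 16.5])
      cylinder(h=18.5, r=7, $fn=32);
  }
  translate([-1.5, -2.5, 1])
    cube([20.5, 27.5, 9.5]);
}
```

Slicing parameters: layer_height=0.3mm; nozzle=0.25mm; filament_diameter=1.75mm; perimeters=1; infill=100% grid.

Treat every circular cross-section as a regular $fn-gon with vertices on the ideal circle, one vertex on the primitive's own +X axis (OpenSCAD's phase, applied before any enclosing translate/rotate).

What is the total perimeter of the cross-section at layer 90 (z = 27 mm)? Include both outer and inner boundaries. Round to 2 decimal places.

43.91 mm

At z = 27 mm: the cube is absent (z outside [0, 22.5]); the r=7 cylinder at (10.5, 1.5) gives a regular 32-gon of circumradius 7 (constant along its height) (perimeter = 2·32·7.000·sin(180°/32) = 43.91 mm); Taking the union: only the r=7 cylinder at (10.5, 1.5) is present, so the union is just that shape — boundary = 43.91 mm; the cube at (-1.5, -2.5) is absent (z outside [1, 10.5]); Subtracting the remaining from the first: none of the subtracted shapes is present at this height, so that combined region is unchanged — boundary = 43.91 mm. Overall, the cross-section is a single solid region. Total boundary length (outer) = 43.91 mm.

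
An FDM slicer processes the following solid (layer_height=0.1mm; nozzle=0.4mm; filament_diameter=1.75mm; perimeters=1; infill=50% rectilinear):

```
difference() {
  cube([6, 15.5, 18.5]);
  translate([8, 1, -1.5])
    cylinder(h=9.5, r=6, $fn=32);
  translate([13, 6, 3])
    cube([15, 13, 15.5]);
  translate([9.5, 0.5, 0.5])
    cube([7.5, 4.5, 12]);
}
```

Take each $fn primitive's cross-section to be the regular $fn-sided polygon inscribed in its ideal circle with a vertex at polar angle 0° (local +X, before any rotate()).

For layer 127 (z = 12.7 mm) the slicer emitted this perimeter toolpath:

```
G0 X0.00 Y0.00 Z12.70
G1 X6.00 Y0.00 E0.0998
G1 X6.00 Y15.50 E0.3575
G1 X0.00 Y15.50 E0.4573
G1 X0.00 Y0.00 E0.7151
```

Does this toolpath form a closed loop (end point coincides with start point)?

yes

Start point (G0): (0.00, 0.00). End point (last G1): the path returns to the start — closed.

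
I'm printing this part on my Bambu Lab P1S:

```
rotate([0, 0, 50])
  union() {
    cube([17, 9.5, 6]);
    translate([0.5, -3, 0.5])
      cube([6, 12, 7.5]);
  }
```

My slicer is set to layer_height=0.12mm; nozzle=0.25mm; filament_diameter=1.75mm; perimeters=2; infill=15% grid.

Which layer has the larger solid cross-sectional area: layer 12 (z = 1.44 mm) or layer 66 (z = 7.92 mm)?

Layer 12 (z = 1.44): the cube (footprint 17×9.5) is included at this height (area 161.50 mm²); the 6×12 cube at (0.5, -3) contributes its full rectangle (area 72.00 mm²); Taking the union: the regions partially overlap — summed areas 233.50 mm² minus the doubly-counted overlap 54.00 mm² gives 179.50 mm² — area = 179.50 mm²; (whole slice rotated 50° about Z — lengths, areas and connectivity unchanged). So its area = 179.50 mm². Layer 66 (z = 7.92): the cube is not intersected at this z (z outside [0, 6]); the 6×12 cube at (0.5, -3) contributes its full rectangle (area 72.00 mm²); Taking the union: only the 6×12 cube at (0.5, -3) is present, so the union is just that shape — area = 72.00 mm²; (rotated 50° about Z; rotation is an isometry so areas/perimeters/island counts are preserved). So its area = 72.00 mm². Layer 12 is larger (179.50 vs 72.00 mm²).

layer 12 (z = 1.44 mm)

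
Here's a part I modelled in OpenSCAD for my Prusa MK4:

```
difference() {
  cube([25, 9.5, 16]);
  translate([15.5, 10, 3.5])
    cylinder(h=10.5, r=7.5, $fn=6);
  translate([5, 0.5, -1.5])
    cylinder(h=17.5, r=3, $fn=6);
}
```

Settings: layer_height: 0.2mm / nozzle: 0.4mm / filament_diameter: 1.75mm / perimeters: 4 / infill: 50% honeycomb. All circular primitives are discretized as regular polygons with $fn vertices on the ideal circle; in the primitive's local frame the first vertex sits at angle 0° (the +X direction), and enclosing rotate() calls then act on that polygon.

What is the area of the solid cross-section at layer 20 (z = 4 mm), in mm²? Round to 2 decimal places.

At z = 4 mm: the cube is present — its section is the full 25×9.5 rectangle (area 237.50 mm²); the r=7.5 cylinder at (15.5, 10) contributes a regular 6-gon of circumradius 7.5 (area = (6/2)·7.500²·sin(360°/6) = 146.14 mm²); the cylinder at (5, 0.5): section is a regular 6-gon, circumradius r=3 (area = (6/2)·3.000²·sin(360°/6) = 23.38 mm²); Subtracting the remaining from the first: starting from the 25×9.5 cube (237.50 mm²), the r=7.5 cylinder at (15.5, 10) partially overlaps it — only the 65.72 mm² overlap (of its 146.14 mm²) is removed, clipping the outline; the r=3 cylinder at (5, 0.5) partially overlaps it — only the 14.55 mm² overlap (of its 23.38 mm²) is removed, clipping the outline — area = 157.24 mm². Overall, the cross-section is a single solid region. Net area = 157.24 mm².

157.24 mm²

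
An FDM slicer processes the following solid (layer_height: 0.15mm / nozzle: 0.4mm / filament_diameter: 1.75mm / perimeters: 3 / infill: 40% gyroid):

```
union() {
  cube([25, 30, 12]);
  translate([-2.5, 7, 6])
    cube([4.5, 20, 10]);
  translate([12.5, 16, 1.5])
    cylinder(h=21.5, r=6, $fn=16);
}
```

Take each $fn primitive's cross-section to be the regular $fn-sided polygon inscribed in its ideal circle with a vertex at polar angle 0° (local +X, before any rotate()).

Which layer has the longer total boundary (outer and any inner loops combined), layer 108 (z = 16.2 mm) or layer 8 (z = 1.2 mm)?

Layer 108 (z = 16.2): the cube is absent (z outside [0, 12]); the cube at (-2.5, 7) is absent (z outside [6, 16]); the r=6 cylinder at (12.5, 16) gives a regular 16-gon of circumradius 6 (constant along its height) (perimeter = 2·16·6.000·sin(180°/16) = 37.46 mm); Taking the union: only the r=6 cylinder at (12.5, 16) is present, so the union is just that shape — boundary = 37.46 mm. So its perimeter = 37.46 mm. Layer 8 (z = 1.2): the 25×30 cube contributes its full rectangle (perimeter 110.00 mm); the cube at (-2.5, 7) is absent (z outside [6, 16]); the cylinder at (12.5, 16) is absent (z outside [1.5, 23]); Combining (union): only the 25×30 cube is present, so the union is just that shape — boundary = 110.00 mm. So its perimeter = 110.00 mm. Layer 8 is larger (110.00 vs 37.46 mm).

layer 8 (z = 1.2 mm)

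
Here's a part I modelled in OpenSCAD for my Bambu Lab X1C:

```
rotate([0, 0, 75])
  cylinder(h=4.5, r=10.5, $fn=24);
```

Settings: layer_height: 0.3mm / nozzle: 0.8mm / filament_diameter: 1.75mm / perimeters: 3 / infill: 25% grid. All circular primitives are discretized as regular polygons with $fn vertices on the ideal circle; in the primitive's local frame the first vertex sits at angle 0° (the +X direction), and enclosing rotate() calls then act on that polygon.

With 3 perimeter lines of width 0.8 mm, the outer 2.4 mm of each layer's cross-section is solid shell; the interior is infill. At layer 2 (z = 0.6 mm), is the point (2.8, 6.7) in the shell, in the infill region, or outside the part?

infill

At z = 0.6 mm: the r=10.5 cylinder contributes a regular 24-gon of circumradius 10.5; (whole slice rotated 75° about Z — lengths, areas and connectivity unchanged). Overall, the cross-section is a single solid region. Undo the 75° rotation: the query point maps to (7.196, -0.971) in the un-rotated model frame. The nearest boundary edge runs (10.14, -2.72)→(10.50, 0.00); distance from the point to it = 3.15 mm. The point is inside the cross-section and 3.15 mm from the nearest boundary — more than the 2.4 mm shell width (3 × 0.8), so it's in the infill interior.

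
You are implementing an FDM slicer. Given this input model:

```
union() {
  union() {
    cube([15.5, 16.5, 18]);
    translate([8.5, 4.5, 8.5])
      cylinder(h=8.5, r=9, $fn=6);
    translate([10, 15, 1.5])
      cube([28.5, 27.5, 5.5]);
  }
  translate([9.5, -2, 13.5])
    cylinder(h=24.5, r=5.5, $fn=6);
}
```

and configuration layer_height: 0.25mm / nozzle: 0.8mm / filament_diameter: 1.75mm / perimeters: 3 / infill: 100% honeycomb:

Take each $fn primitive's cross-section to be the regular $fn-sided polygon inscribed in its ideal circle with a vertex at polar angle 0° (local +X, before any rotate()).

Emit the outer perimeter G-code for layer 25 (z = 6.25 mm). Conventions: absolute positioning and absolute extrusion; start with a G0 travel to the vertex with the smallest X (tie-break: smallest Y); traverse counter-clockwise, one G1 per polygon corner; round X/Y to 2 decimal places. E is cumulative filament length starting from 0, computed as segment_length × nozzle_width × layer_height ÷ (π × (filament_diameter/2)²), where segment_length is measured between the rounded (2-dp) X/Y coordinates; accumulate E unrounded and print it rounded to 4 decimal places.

At z = 6.25 mm: the cube (footprint 15.5×16.5) is included at this height; the cylinder at (8.5, 4.5) is absent (z outside [8.5, 17]); the 28.5×27.5 cube at (10, 15) contributes its full rectangle; Taking the union: the regions partially overlap (shared area 8.25 mm²), so overlapping operands fuse into one piece — 1 connected region; the cylinder at (9.5, -2) is not intersected at this z (z outside [13.5, 38]); Combining (union): only that combined region is present, so the union is just that shape — 1 connected region. The outline is a single polygon with 8 vertices. Extrusion per mm of travel: 0.8 × 0.25 / (π × 0.875²) = 0.083150. Accumulating E over each segment gives final E = 13.4704.

G0 X0.00 Y0.00 Z6.25
G1 X15.50 Y0.00 E1.2888
G1 X15.50 Y15.00 E2.5361
G1 X38.50 Y15.00 E4.4485
G1 X38.50 Y42.50 E6.7352
G1 X10.00 Y42.50 E9.1050
G1 X10.00 Y16.50 E11.2669
G1 X0.00 Y16.50 E12.0984
G1 X0.00 Y0.00 E13.4704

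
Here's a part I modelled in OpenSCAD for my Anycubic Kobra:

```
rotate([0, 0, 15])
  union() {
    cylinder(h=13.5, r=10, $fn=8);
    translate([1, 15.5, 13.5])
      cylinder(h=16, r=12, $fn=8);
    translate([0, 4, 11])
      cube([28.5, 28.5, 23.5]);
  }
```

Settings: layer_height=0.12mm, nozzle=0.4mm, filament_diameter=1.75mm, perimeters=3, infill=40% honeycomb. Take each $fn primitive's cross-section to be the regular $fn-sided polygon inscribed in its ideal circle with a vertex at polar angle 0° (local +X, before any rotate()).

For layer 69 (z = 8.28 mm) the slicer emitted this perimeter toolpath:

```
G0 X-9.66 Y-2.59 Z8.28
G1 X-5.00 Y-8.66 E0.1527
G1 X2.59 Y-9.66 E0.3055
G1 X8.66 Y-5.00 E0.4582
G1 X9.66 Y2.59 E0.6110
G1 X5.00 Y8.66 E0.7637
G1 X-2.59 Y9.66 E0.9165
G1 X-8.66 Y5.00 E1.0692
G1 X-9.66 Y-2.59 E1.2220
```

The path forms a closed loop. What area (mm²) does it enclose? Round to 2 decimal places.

282.87 mm²

Apply the shoelace formula to the sequence of (X, Y) vertices; enclosed area = 282.87 mm².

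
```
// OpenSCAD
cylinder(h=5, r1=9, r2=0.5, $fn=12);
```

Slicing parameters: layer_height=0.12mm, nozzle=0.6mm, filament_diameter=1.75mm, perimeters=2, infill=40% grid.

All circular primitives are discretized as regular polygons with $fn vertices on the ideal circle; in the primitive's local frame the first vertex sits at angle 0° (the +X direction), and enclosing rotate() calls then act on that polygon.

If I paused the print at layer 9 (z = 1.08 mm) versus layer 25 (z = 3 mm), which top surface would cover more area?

layer 9 (z = 1.08 mm)

Layer 9 (z = 1.08): the cone contributes a regular 12-gon of circumradius 7.164 (interpolated between r1=9 and r2=0.5 at t=0.216) (area = (12/2)·7.164²·sin(360°/12) = 153.97 mm²). So its area = 153.97 mm². Layer 25 (z = 3): the cone contributes a regular 12-gon of circumradius 3.900 (interpolated between r1=9 and r2=0.5 at t=0.600) (area = (12/2)·3.900²·sin(360°/12) = 45.63 mm²). So its area = 45.63 mm². Layer 9 is larger (153.97 vs 45.63 mm²).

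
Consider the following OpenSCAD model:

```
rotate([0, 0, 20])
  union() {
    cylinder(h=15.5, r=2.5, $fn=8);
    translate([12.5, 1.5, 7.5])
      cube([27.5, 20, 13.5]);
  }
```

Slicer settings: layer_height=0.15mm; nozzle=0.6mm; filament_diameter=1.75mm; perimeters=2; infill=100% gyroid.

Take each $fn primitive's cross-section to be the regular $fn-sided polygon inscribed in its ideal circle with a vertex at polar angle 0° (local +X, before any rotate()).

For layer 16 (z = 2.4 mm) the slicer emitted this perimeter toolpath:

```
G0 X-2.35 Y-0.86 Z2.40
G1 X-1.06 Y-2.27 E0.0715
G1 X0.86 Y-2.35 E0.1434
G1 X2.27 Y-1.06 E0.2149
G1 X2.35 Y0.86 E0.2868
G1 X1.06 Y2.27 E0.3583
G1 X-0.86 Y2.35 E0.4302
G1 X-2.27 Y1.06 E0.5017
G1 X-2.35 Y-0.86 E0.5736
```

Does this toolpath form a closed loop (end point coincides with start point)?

yes

Start point (G0): (-2.35, -0.86). End point (last G1): the path returns to the start — closed.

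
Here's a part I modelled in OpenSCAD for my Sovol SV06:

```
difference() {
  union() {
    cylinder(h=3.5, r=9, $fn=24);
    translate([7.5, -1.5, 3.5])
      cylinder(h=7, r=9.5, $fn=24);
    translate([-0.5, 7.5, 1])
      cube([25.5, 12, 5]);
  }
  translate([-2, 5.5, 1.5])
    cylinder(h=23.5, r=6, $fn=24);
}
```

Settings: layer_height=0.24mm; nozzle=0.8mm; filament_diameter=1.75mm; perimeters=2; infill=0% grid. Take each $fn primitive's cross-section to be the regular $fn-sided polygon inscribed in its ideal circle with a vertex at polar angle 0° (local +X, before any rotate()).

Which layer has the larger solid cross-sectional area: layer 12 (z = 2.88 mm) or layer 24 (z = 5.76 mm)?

layer 24 (z = 5.76 mm)

Layer 12 (z = 2.88): the r=9 cylinder contributes a regular 24-gon of circumradius 9 (area = (24/2)·9.000²·sin(360°/24) = 251.57 mm²); the cylinder at (7.5, -1.5) is not intersected at this z (z outside [3.5, 10.5]); the cube at (-0.5, 7.5) (footprint 25.5×12) is included at this height (area 306.00 mm²); Merging all regions: the regions partially overlap — summed areas 557.57 mm² minus the doubly-counted overlap 5.54 mm² gives 552.03 mm² — area = 552.03 mm²; the r=6 cylinder at (-2, 5.5) contributes a regular 24-gon of circumradius 6 (area = (24/2)·6.000²·sin(360°/24) = 111.81 mm²); Subtracting the remaining from the first: starting from that combined region (552.03 mm²), the r=6 cylinder at (-2, 5.5) partially overlaps it — only the 89.72 mm² overlap (of its 111.81 mm²) is removed, clipping the outline — area = 462.31 mm². So its area = 462.31 mm². Layer 24 (z = 5.76): the cylinder does not reach this height (z outside [0, 3.5]); the cylinder at (7.5, -1.5): section is a regular 24-gon, circumradius r=9.5 (area = (24/2)·9.500²·sin(360°/24) = 280.30 mm²); the cube at (-0.5, 7.5) is present — its section is the full 25.5×12 rectangle (area 306.00 mm²); Merging all regions: the regions partially overlap — summed areas 586.30 mm² minus the doubly-counted overlap 1.74 mm² gives 584.56 mm² — area = 584.56 mm²; the r=6 cylinder at (-2, 5.5) contributes a regular 24-gon of circumradius 6 (area = (24/2)·6.000²·sin(360°/24) = 111.81 mm²); After the difference (first − rest): starting from the result so far (584.56 mm²), the r=6 cylinder at (-2, 5.5) partially overlaps it — only the 34.00 mm² overlap (of its 111.81 mm²) is removed, clipping the outline — area = 550.56 mm². So its area = 550.56 mm². Layer 24 is larger (550.56 vs 462.31 mm²).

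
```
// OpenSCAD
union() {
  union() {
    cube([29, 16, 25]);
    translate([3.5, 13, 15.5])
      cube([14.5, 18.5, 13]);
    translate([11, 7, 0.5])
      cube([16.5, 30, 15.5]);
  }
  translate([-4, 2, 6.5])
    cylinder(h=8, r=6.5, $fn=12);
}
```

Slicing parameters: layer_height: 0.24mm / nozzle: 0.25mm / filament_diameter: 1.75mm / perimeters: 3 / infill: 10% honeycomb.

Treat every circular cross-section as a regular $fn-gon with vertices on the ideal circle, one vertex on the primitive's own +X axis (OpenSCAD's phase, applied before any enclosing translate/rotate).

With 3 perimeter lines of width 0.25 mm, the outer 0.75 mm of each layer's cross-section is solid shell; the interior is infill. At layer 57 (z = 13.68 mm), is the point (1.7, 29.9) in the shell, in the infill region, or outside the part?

outside

At z = 13.68 mm: the cube is present — its section is the full 29×16 rectangle; the cube at (3.5, 13) is absent (z outside [15.5, 28.5]); the cube at (11, 7) is present — its section is the full 16.5×30 rectangle; Combining (union): the regions partially overlap (shared area 148.50 mm²), so overlapping operands fuse into one piece — 1 connected region; the cylinder at (-4, 2): section is a regular 12-gon, circumradius r=6.5; Taking the union: the regions partially overlap (shared area 12.50 mm²), so overlapping operands fuse into one piece — 1 connected region. Overall, the cross-section is a single solid region. The nearest boundary edge runs (11.00, 16.00)→(11.00, 37.00); distance from the point to it = 9.30 mm. The point is not inside any of the regions above, so it lies outside the cross-section (9.30 mm from the nearest boundary).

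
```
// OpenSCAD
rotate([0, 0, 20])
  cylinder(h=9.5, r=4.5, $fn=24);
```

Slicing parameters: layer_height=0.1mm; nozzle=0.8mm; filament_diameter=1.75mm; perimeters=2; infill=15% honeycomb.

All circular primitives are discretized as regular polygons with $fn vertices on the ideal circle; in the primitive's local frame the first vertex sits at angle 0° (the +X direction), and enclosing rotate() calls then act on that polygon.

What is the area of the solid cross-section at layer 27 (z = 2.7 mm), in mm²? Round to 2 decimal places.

62.89 mm²

At z = 2.7 mm: the r=4.5 cylinder gives a regular 24-gon of circumradius 4.5 (constant along its height) (area = (24/2)·4.500²·sin(360°/24) = 62.89 mm²); (whole slice rotated 20° about Z — lengths, areas and connectivity unchanged). Overall, the cross-section is a single solid region. Net area = 62.89 mm².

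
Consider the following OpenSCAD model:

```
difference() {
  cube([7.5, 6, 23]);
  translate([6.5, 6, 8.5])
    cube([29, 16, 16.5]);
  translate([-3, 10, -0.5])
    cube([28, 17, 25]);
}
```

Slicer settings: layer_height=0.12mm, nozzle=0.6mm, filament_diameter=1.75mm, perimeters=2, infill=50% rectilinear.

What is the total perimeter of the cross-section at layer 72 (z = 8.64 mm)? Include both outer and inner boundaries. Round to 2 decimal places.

27.00 mm

At z = 8.64 mm: the cube (footprint 7.5×6) is included at this height (perimeter 27.00 mm); the 29×16 cube at (6.5, 6) contributes its full rectangle (perimeter 90.00 mm); the cube at (-3, 10) is present — its section is the full 28×17 rectangle (perimeter 90.00 mm); Subtracting the remaining from the first: starting from the 7.5×6 cube, the 29×16 cube at (6.5, 6) misses the remaining region (no effect); the 28×17 cube at (-3, 10) misses the remaining region (no effect) — boundary = 27.00 mm. Overall, the cross-section is a single solid region. Total boundary length (outer) = 27.00 mm.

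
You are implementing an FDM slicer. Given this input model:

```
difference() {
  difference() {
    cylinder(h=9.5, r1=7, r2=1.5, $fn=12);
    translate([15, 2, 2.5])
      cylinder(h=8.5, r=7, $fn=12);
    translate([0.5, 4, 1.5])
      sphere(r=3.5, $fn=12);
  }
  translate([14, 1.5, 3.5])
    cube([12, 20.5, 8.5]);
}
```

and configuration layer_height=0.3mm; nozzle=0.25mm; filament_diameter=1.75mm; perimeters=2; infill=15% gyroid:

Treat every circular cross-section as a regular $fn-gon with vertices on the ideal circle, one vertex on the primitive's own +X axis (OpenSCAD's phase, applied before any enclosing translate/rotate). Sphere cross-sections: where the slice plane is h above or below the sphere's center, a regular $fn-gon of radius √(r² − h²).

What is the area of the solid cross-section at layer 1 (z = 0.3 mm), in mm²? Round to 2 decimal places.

At z = 0.3 mm: the cone (r1=7→r2=1.5) has section circumradius 6.826 here — a regular 12-gon (area = (12/2)·6.826²·sin(360°/12) = 139.80 mm²); the cylinder at (15, 2) is not intersected at this z (z outside [2.5, 11]); the r=3.5 sphere at (0.5, 4) slices to a regular 12-gon of circumradius 3.288 (√(r²−h²) with h=1.2 from center) (area = (12/2)·3.288²·sin(360°/12) = 32.43 mm²); After the difference (first − rest): starting from the cone (139.80 mm²), the r=3.5 sphere at (0.5, 4) partially overlaps it — only the 30.53 mm² overlap (of its 32.43 mm²) is removed, clipping the outline — area = 109.27 mm²; the cube at (14, 1.5) is absent (z outside [3.5, 12]); After the difference (first − rest): none of the subtracted shapes is present at this height, so that combined region is unchanged — area = 109.27 mm². Overall, the cross-section is a single solid region. Net area = 109.27 mm².

109.27 mm²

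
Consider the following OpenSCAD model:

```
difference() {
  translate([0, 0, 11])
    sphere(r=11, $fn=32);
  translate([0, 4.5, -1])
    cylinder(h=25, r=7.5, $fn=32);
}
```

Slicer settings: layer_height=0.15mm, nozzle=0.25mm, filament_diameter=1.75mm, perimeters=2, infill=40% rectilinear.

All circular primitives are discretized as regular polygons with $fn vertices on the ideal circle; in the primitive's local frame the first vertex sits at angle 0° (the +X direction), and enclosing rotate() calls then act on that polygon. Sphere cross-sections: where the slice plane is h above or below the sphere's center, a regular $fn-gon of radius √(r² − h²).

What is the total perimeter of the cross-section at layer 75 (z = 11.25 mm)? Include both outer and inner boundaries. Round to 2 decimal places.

At z = 11.25 mm: the r=11 sphere slices to a regular 32-gon of circumradius 10.997 (√(r²−h²) with h=0.25 from center) (perimeter = 2·32·10.997·sin(180°/32) = 68.99 mm); the r=7.5 cylinder at (0, 4.5) gives a regular 32-gon of circumradius 7.5 (constant along its height) (perimeter = 2·32·7.500·sin(180°/32) = 47.05 mm); Taking the first minus the rest: starting from the r=11 sphere, the r=7.5 cylinder at (0, 4.5) partially overlaps it — only the 167.31 mm² overlap (of its 175.58 mm²) is removed, clipping the outline — boundary = 91.36 mm. Overall, the cross-section is a single solid region. Total boundary length (outer) = 91.36 mm.

91.36 mm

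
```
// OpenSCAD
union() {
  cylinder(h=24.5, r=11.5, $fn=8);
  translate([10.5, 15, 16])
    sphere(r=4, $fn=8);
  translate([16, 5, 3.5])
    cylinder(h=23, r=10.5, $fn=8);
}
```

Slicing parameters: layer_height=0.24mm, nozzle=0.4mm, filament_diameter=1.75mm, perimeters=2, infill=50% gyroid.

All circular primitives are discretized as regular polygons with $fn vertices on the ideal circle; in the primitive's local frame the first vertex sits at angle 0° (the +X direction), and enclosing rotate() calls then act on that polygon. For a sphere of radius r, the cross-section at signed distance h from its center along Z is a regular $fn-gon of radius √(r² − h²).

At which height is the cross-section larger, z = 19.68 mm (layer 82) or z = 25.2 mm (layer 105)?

layer 82 (z = 19.68 mm)

Layer 82 (z = 19.68): the r=11.5 cylinder contributes a regular 8-gon of circumradius 11.5 (area = (8/2)·11.500²·sin(360°/8) = 374.06 mm²); the r=4 sphere at (10.5, 15) contributes a regular 8-gon of circumradius √(4²−3.68²) = 1.568 (area = (8/2)·1.568²·sin(360°/8) = 6.95 mm²); the cylinder at (16, 5): section is a regular 8-gon, circumradius r=10.5 (area = (8/2)·10.500²·sin(360°/8) = 311.83 mm²); Combining (union): the regions partially overlap — summed areas 692.84 mm² minus the doubly-counted overlap 35.94 mm² gives 656.90 mm² — area = 656.90 mm². So its area = 656.90 mm². Layer 105 (z = 25.2): the cylinder is absent (z outside [0, 24.5]); the sphere at (10.5, 15) is absent (|z−center|=9.200 > r=4); the r=10.5 cylinder at (16, 5) contributes a regular 8-gon of circumradius 10.5 (area = (8/2)·10.500²·sin(360°/8) = 311.83 mm²); Taking the union: only the r=10.5 cylinder at (16, 5) is present, so the union is just that shape — area = 311.83 mm². So its area = 311.83 mm². Layer 82 is larger (656.90 vs 311.83 mm²).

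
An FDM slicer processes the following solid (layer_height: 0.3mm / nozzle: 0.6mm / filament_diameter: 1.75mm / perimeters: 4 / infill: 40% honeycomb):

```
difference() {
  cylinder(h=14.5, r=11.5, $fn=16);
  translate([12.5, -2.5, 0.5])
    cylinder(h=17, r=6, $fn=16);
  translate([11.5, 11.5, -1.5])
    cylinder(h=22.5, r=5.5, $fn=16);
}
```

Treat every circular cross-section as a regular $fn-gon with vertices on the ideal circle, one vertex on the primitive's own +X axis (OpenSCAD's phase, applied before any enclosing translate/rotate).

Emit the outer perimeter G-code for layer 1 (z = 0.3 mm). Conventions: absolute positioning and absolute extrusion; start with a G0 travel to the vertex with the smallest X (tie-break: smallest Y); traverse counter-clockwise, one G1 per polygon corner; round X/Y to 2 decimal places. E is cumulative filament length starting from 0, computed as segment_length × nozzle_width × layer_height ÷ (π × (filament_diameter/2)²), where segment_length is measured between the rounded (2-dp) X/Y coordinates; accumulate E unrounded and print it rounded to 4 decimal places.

At z = 0.3 mm: the r=11.5 cylinder gives a regular 16-gon of circumradius 11.5 (constant along its height); the cylinder at (12.5, -2.5) is not intersected at this z (z outside [0.5, 17.5]); the r=5.5 cylinder at (11.5, 11.5) contributes a regular 16-gon of circumradius 5.5; After the difference (first − rest): starting from the r=11.5 cylinder, the r=5.5 cylinder at (11.5, 11.5) partially overlaps it — only the 1.36 mm² overlap (of its 92.61 mm²) is removed, clipping the outline — 1 connected region. The outline is a single polygon with 18 vertices. Extrusion per mm of travel: 0.6 × 0.3 / (π × 0.875²) = 0.074835. Accumulating E over each segment gives final E = 5.3713.

G0 X-11.50 Y0.00 Z0.30
G1 X-10.62 Y-4.40 E0.3358
G1 X-8.13 Y-8.13 E0.6714
G1 X-4.40 Y-10.62 E1.0070
G1 X0.00 Y-11.50 E1.3428
G1 X4.40 Y-10.62 E1.6786
G1 X8.13 Y-8.13 E2.0142
G1 X10.62 Y-4.40 E2.3499
G1 X11.50 Y0.00 E2.6857
G1 X10.62 Y4.40 E3.0215
G1 X9.18 Y6.56 E3.2157
G1 X7.61 Y7.61 E3.3571
G1 X6.56 Y9.18 E3.4984
G1 X4.40 Y10.62 E3.6927
G1 X0.00 Y11.50 E4.0285
G1 X-4.40 Y10.62 E4.3643
G1 X-8.13 Y8.13 E4.6999
G1 X-10.62 Y4.40 E5.0355
G1 X-11.50 Y0.00 E5.3713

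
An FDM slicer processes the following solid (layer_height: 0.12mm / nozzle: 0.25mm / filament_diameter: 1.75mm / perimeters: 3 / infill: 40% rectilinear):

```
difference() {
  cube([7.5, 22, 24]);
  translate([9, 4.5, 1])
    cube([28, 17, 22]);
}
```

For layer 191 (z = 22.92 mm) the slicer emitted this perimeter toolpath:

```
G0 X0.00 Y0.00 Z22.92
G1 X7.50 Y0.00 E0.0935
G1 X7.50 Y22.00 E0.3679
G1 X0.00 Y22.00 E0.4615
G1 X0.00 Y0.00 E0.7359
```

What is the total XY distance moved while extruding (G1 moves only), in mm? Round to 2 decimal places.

Sum the Euclidean lengths of each G1 segment: total = 59.00 mm.

59.00 mm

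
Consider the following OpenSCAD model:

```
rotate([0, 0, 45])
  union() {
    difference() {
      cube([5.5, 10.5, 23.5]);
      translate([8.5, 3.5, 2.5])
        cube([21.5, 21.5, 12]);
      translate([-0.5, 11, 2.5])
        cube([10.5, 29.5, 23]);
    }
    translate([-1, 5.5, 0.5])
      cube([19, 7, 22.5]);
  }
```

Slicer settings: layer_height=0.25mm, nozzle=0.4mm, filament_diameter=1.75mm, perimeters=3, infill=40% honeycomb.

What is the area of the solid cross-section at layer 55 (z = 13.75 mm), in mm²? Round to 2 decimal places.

At z = 13.75 mm: the cube is present — its section is the full 5.5×10.5 rectangle (area 57.75 mm²); the cube at (8.5, 3.5) (footprint 21.5×21.5) is included at this height (area 462.25 mm²); the cube at (-0.5, 11) is present — its section is the full 10.5×29.5 rectangle (area 309.75 mm²); Subtracting the remaining from the first: starting from the 5.5×10.5 cube (57.75 mm²), the 21.5×21.5 cube at (8.5, 3.5) misses the remaining region (no effect); the 10.5×29.5 cube at (-0.5, 11) misses the remaining region (no effect) — area = 57.75 mm²; the cube at (-1, 5.5) (footprint 19×7) is included at this height (area 133.00 mm²); Combining (union): the regions partially overlap — summed areas 190.75 mm² minus the doubly-counted overlap 27.50 mm² gives 163.25 mm² — area = 163.25 mm²; (whole slice rotated 45° about Z — lengths, areas and connectivity unchanged). Overall, the cross-section is a single solid region. Net area = 163.25 mm².

163.25 mm²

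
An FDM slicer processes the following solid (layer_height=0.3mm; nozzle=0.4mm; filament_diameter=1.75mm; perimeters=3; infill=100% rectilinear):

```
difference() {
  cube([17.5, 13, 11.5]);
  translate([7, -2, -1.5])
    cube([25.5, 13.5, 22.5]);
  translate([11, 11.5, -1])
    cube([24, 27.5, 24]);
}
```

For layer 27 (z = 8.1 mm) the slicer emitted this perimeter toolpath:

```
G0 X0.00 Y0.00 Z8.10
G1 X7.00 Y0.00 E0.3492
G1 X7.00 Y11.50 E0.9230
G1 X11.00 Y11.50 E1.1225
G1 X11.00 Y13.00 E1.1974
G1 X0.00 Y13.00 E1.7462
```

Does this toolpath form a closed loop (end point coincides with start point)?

no

Start point (G0): (0.00, 0.00). End point (last G1): the path does not return to the start — open.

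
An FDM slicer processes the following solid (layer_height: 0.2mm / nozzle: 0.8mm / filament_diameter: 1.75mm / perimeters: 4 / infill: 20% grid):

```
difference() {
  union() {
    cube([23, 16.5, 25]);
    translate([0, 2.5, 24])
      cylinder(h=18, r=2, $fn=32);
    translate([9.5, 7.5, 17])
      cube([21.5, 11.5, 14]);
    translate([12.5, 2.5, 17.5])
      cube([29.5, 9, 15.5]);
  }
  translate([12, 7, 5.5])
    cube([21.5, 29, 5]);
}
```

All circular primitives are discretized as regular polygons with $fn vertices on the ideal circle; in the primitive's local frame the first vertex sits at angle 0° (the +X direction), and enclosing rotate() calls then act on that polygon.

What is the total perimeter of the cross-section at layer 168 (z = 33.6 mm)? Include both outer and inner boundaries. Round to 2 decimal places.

At z = 33.6 mm: the cube is absent (z outside [0, 25]); the cylinder at (0, 2.5): section is a regular 32-gon, circumradius r=2 (perimeter = 2·32·2.000·sin(180°/32) = 12.55 mm); the cube at (9.5, 7.5) does not reach this height (z outside [17, 31]); the cube at (12.5, 2.5) is absent (z outside [17.5, 33]); Merging all regions: only the r=2 cylinder at (0, 2.5) is present, so the union is just that shape — boundary = 12.55 mm; the cube at (12, 7) is absent (z outside [5.5, 10.5]); Taking the first minus the rest: none of the subtracted shapes is present at this height, so that combined region is unchanged — boundary = 12.55 mm. Overall, the cross-section is a single solid region. Total boundary length (outer) = 12.55 mm.

12.55 mm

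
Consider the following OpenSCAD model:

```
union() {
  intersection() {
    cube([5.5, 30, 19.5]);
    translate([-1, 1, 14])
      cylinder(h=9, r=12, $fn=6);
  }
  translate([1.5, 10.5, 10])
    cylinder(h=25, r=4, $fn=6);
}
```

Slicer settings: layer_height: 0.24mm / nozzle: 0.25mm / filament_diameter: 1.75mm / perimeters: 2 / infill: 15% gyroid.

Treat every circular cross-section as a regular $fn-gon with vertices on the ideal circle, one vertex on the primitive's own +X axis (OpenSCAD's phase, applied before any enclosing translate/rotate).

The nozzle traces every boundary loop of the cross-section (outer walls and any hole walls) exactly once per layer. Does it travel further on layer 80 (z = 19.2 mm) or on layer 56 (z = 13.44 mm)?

layer 80 (z = 19.2 mm)

Layer 80 (z = 19.2): the cube is present — its section is the full 5.5×30 rectangle (perimeter 71.00 mm); the r=12 cylinder at (-1, 1) contributes a regular 6-gon of circumradius 12 (perimeter = 2·6·12.000·sin(180°/6) = 72.00 mm); Taking the intersection: the r=12 cylinder at (-1, 1) partially overlaps the 5.5×30 cube; clipping to the common part keeps 62.44 mm² — boundary = 33.42 mm; the r=4 cylinder at (1.5, 10.5) gives a regular 6-gon of circumradius 4 (constant along its height) (perimeter = 2·6·4.000·sin(180°/6) = 24.00 mm); Merging all regions: the regions partially overlap (shared area 20.27 mm²), so the edge portions inside another operand are dropped and the merged outline is re-measured after clipping — boundary = 39.55 mm. So its perimeter = 39.55 mm. Layer 56 (z = 13.44): the cube is present — its section is the full 5.5×30 rectangle (perimeter 71.00 mm); the cylinder at (-1, 1) does not reach this height (z outside [14, 23]); Keeping only the common overlap: at least one operand is absent at this height, so nothing remains; the cylinder at (1.5, 10.5): section is a regular 6-gon, circumradius r=4 (perimeter = 2·6·4.000·sin(180°/6) = 24.00 mm); Combining (union): only the r=4 cylinder at (1.5, 10.5) is present, so the union is just that shape — boundary = 24.00 mm. So its perimeter = 24.00 mm. Layer 80 is larger (39.55 vs 24.00 mm).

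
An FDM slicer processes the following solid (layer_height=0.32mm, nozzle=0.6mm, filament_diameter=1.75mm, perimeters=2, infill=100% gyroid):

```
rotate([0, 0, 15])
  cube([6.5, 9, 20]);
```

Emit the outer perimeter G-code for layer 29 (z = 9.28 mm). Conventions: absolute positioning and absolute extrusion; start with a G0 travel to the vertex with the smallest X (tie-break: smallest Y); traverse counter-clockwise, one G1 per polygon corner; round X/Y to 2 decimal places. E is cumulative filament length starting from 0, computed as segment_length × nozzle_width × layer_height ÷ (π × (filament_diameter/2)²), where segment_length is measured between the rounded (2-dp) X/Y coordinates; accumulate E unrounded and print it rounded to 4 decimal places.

At z = 9.28 mm: the cube (footprint 6.5×9) is included at this height; (whole slice rotated 15° about Z — lengths, areas and connectivity unchanged). The outline is a single polygon with 4 vertices. Extrusion per mm of travel: 0.6 × 0.32 / (π × 0.875²) = 0.079824. Accumulating E over each segment gives final E = 2.4752.

G0 X-2.33 Y8.69 Z9.28
G1 X0.00 Y0.00 E0.7182
G1 X6.28 Y1.68 E1.2371
G1 X3.95 Y10.38 E1.9560
G1 X-2.33 Y8.69 E2.4752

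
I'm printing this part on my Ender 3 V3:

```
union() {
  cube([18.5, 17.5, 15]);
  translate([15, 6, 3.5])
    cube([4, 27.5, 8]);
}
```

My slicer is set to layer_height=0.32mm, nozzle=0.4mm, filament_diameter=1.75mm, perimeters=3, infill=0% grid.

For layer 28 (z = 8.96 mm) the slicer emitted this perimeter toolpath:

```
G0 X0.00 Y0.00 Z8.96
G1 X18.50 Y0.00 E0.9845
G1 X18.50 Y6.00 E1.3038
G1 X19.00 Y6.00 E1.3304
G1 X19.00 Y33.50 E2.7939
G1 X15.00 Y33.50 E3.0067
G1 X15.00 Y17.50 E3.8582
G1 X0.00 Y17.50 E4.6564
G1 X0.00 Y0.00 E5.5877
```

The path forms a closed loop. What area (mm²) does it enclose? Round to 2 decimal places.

Apply the shoelace formula to the sequence of (X, Y) vertices; enclosed area = 393.50 mm².

393.50 mm²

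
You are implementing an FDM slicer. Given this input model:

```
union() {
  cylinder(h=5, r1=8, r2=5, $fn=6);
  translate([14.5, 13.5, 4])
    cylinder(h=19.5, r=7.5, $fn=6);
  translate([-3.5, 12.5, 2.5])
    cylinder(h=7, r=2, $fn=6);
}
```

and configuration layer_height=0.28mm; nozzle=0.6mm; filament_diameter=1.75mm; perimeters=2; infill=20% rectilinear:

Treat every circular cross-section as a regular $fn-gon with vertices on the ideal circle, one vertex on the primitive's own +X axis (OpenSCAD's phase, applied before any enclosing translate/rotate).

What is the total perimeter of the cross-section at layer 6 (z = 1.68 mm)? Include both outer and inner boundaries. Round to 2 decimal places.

At z = 1.68 mm: the cone (r1=8→r2=5) has section circumradius 6.992 here — a regular 6-gon (perimeter = 2·6·6.992·sin(180°/6) = 41.95 mm); the cylinder at (14.5, 13.5) is absent (z outside [4, 23.5]); the cylinder at (-3.5, 12.5) does not reach this height (z outside [2.5, 9.5]); Merging all regions: only the cone is present, so the union is just that shape — boundary = 41.95 mm. Overall, the cross-section is a single solid region. Total boundary length (outer) = 41.95 mm.

41.95 mm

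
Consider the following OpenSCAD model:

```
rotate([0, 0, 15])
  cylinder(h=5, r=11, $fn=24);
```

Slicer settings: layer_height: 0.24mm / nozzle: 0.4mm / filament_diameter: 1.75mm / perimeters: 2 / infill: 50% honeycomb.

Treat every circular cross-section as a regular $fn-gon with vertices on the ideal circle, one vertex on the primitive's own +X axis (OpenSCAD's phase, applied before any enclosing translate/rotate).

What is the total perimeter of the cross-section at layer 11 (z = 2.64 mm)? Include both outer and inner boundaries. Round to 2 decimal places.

At z = 2.64 mm: the cylinder: section is a regular 24-gon, circumradius r=11 (perimeter = 2·24·11.000·sin(180°/24) = 68.92 mm); (rotated 15° about Z; rotation is an isometry so areas/perimeters/island counts are preserved). Overall, the cross-section is a single solid region. Total boundary length (outer) = 68.92 mm.

68.92 mm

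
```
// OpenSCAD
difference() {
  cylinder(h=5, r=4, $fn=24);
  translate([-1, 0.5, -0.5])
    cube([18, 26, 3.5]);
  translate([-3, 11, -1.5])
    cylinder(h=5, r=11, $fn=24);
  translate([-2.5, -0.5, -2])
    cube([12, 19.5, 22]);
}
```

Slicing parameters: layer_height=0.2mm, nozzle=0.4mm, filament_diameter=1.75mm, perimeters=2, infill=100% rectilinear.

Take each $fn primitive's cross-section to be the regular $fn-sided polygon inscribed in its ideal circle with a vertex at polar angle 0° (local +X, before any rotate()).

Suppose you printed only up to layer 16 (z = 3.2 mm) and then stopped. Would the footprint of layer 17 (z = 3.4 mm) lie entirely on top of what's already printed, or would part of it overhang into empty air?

Compare the two slices. At z = 3.2: the cylinder: section is a regular 24-gon, circumradius r=4 (area = (24/2)·4.000²·sin(360°/24) = 49.69 mm²); the cube at (-1, 0.5) is not intersected at this z (z outside [-0.5, 3]); the cylinder at (-3, 11): section is a regular 24-gon, circumradius r=11 (area = (24/2)·11.000²·sin(360°/24) = 375.81 mm²); the 12×19.5 cube at (-2.5, -0.5) contributes its full rectangle (area 234.00 mm²); After the difference (first − rest): starting from the r=4 cylinder (49.69 mm²), the r=11 cylinder at (-3, 11) partially overlaps it — only the 19.35 mm² overlap (of its 375.81 mm²) is removed, clipping the outline; the 12×19.5 cube at (-2.5, -0.5) partially overlaps it — only the 8.65 mm² overlap (of its 234.00 mm²) is removed, clipping the outline — area = 21.69 mm². At z = 3.4: the r=4 cylinder gives a regular 24-gon of circumradius 4 (constant along its height) (area = (24/2)·4.000²·sin(360°/24) = 49.69 mm²); the cube at (-1, 0.5) does not reach this height (z outside [-0.5, 3]); the cylinder at (-3, 11): section is a regular 24-gon, circumradius r=11 (area = (24/2)·11.000²·sin(360°/24) = 375.81 mm²); the cube at (-2.5, -0.5) is present — its section is the full 12×19.5 rectangle (area 234.00 mm²); Taking the first minus the rest: starting from the r=4 cylinder (49.69 mm²), the r=11 cylinder at (-3, 11) partially overlaps it — only the 19.35 mm² overlap (of its 375.81 mm²) is removed, clipping the outline; the 12×19.5 cube at (-2.5, -0.5) partially overlaps it — only the 8.65 mm² overlap (of its 234.00 mm²) is removed, clipping the outline — area = 21.69 mm². Checking containment: the cross-section at z = 3.4 is a subset of the cross-section at z = 3.2.

entirely on top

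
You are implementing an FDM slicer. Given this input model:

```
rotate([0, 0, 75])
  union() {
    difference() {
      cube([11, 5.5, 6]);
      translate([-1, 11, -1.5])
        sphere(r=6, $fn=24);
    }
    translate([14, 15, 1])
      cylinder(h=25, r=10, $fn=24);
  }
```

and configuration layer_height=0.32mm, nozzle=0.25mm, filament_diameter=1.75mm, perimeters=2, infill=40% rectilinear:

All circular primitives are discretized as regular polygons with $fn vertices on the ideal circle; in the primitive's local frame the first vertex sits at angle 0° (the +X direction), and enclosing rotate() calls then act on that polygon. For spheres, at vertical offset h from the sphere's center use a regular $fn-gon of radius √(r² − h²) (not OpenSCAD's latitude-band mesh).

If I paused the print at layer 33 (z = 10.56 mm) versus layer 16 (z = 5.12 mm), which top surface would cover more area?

layer 16 (z = 5.12 mm)

Layer 33 (z = 10.56): the cube does not reach this height (z outside [0, 6]); the sphere at (-1, 11) is not intersected at this z (|z−center|=12.060 > r=6); After the difference (first − rest): the first operand is absent here, so nothing remains; the r=10 cylinder at (14, 15) gives a regular 24-gon of circumradius 10 (constant along its height) (area = (24/2)·10.000²·sin(360°/24) = 310.58 mm²); Merging all regions: only the r=10 cylinder at (14, 15) is present, so the union is just that shape — area = 310.58 mm²; (whole slice rotated 75° about Z — lengths, areas and connectivity unchanged). So its area = 310.58 mm². Layer 16 (z = 5.12): the cube is present — its section is the full 11×5.5 rectangle (area 60.50 mm²); the sphere at (-1, 11) does not reach this height (|z−center|=6.620 > r=6); Subtracting the remaining from the first: none of the subtracted shapes is present at this height, so the 11×5.5 cube is unchanged — area = 60.50 mm²; the r=10 cylinder at (14, 15) gives a regular 24-gon of circumradius 10 (constant along its height) (area = (24/2)·10.000²·sin(360°/24) = 310.58 mm²); Merging all regions: the 2 present regions are separate (no shared area or edge), so areas and boundary lengths simply add and each stays a separate island — area = 371.08 mm²; (rotated 75° about Z; rotation is an isometry so areas/perimeters/island counts are preserved). So its area = 371.08 mm². Layer 16 is larger (371.08 vs 310.58 mm²).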